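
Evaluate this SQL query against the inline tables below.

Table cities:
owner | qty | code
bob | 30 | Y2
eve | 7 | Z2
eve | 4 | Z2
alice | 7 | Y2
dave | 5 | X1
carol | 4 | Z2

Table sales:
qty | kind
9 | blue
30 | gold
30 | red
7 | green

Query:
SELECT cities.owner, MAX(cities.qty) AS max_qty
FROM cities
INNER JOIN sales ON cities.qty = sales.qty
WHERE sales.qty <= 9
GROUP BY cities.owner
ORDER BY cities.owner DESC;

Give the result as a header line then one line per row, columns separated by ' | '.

== RESULT ==
cities.owner | max_qty
eve | 7
alice | 7

Derivation:
After JOIN sales (4 rows):
cities.owner | cities.qty | cities.code | sales.qty | sales.kind
bob | 30 | Y2 | 30 | gold
bob | 30 | Y2 | 30 | red
eve | 7 | Z2 | 7 | green
alice | 7 | Y2 | 7 | green
After WHERE (2 rows):
cities.owner | cities.qty | cities.code | sales.qty | sales.kind
eve | 7 | Z2 | 7 | green
alice | 7 | Y2 | 7 | green
After GROUP BY (2 rows):
cities.owner | max_qty
eve | 7
alice | 7
After ORDER BY (2 rows):
cities.owner | max_qty
eve | 7
alice | 7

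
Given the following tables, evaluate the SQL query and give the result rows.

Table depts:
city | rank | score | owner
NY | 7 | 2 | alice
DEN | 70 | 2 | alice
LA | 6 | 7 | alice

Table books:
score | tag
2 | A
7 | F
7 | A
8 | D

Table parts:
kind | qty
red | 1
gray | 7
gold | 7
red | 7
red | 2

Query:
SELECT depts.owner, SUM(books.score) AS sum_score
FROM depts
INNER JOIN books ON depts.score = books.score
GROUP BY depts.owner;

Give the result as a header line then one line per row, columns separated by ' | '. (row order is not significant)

After JOIN books (4 rows):
depts.city | depts.rank | depts.score | depts.owner | books.score | books.tag
NY | 7 | 2 | alice | 2 | A
DEN | 70 | 2 | alice | 2 | A
LA | 6 | 7 | alice | 7 | F
LA | 6 | 7 | alice | 7 | A
After GROUP BY (1 rows):
depts.owner | sum_score
alice | 18

== RESULT ==
depts.owner | sum_score
alice | 18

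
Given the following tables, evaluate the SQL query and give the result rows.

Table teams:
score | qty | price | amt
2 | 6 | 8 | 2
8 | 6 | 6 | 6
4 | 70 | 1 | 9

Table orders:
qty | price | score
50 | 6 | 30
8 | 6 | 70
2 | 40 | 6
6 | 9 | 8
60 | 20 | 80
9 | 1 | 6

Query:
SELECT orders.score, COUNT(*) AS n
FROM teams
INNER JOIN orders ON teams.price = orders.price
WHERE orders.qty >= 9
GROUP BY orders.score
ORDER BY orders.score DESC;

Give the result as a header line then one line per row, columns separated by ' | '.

After JOIN orders (3 rows):
teams.score | teams.qty | teams.price | teams.amt | orders.qty | orders.price | orders.score
8 | 6 | 6 | 6 | 50 | 6 | 30
8 | 6 | 6 | 6 | 8 | 6 | 70
4 | 70 | 1 | 9 | 9 | 1 | 6
After WHERE (2 rows):
teams.score | teams.qty | teams.price | teams.amt | orders.qty | orders.price | orders.score
8 | 6 | 6 | 6 | 50 | 6 | 30
4 | 70 | 1 | 9 | 9 | 1 | 6
After GROUP BY (2 rows):
orders.score | n
30 | 1
6 | 1
After ORDER BY (2 rows):
orders.score | n
30 | 1
6 | 1

== RESULT ==
orders.score | n
30 | 1
6 | 1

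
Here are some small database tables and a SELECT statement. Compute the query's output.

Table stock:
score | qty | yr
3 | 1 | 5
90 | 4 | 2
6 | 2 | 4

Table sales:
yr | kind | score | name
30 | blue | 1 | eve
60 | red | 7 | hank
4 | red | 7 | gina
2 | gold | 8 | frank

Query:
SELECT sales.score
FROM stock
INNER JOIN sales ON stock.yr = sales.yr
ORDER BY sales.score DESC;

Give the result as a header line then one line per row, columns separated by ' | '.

After JOIN sales (2 rows):
stock.score | stock.qty | stock.yr | sales.yr | sales.kind | sales.score | sales.name
90 | 4 | 2 | 2 | gold | 8 | frank
6 | 2 | 4 | 4 | red | 7 | gina
After SELECT (2 rows):
sales.score
8
7
After ORDER BY (2 rows):
sales.score
8
7

== RESULT ==
sales.score
8
7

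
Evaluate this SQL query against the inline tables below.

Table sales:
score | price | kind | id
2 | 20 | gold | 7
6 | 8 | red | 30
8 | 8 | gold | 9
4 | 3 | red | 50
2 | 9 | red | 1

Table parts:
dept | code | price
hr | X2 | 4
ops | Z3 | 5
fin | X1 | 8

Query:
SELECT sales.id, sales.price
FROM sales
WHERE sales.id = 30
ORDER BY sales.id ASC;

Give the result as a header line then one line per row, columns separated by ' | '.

After WHERE (1 rows):
sales.score | sales.price | sales.kind | sales.id
6 | 8 | red | 30
After SELECT (1 rows):
sales.id | sales.price
30 | 8
After ORDER BY (1 rows):
sales.id | sales.price
30 | 8

== RESULT ==
sales.id | sales.price
30 | 8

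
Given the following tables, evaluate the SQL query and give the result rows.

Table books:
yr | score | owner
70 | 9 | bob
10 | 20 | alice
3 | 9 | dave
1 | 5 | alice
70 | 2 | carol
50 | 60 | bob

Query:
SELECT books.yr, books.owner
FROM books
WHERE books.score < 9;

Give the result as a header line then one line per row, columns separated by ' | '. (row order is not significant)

After WHERE (2 rows):
books.yr | books.score | books.owner
1 | 5 | alice
70 | 2 | carol
After SELECT (2 rows):
books.yr | books.owner
1 | alice
70 | carol

== RESULT ==
books.yr | books.owner
1 | alice
70 | carol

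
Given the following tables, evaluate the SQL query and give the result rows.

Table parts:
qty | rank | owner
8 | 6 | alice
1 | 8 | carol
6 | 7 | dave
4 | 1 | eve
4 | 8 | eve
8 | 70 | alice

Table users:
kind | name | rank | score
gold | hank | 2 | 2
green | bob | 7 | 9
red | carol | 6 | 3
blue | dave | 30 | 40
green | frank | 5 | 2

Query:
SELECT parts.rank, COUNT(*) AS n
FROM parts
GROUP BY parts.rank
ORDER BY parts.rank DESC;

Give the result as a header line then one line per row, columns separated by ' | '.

After GROUP BY (5 rows):
parts.rank | n
6 | 1
8 | 2
7 | 1
1 | 1
70 | 1
After ORDER BY (5 rows):
parts.rank | n
70 | 1
8 | 2
7 | 1
6 | 1
1 | 1

== RESULT ==
parts.rank | n
70 | 1
8 | 2
7 | 1
6 | 1
1 | 1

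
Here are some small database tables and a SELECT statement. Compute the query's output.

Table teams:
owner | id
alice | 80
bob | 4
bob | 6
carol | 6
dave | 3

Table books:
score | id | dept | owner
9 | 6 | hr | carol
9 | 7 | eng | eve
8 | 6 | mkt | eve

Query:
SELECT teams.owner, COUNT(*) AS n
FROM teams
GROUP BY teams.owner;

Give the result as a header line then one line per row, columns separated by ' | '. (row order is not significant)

After GROUP BY (4 rows):
teams.owner | n
alice | 1
bob | 2
carol | 1
dave | 1

== RESULT ==
teams.owner | n
alice | 1
bob | 2
carol | 1
dave | 1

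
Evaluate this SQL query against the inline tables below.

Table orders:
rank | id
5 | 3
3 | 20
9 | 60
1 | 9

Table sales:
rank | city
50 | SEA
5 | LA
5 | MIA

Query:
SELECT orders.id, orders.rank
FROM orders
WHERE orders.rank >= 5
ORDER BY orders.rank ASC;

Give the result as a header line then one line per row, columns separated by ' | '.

== RESULT ==
orders.id | orders.rank
3 | 5
60 | 9

Derivation:
After WHERE (2 rows):
orders.rank | orders.id
5 | 3
9 | 60
After SELECT (2 rows):
orders.id | orders.rank
3 | 5
60 | 9
After ORDER BY (2 rows):
orders.id | orders.rank
3 | 5
60 | 9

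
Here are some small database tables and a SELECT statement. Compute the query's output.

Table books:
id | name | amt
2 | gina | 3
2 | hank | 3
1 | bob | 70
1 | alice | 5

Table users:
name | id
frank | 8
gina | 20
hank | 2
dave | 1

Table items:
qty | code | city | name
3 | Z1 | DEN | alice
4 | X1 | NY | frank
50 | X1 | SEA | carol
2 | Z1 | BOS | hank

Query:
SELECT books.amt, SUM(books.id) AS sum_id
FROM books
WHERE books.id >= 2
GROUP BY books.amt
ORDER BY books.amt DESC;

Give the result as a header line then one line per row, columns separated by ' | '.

After WHERE (2 rows):
books.id | books.name | books.amt
2 | gina | 3
2 | hank | 3
After GROUP BY (1 rows):
books.amt | sum_id
3 | 4
After ORDER BY (1 rows):
books.amt | sum_id
3 | 4

== RESULT ==
books.amt | sum_id
3 | 4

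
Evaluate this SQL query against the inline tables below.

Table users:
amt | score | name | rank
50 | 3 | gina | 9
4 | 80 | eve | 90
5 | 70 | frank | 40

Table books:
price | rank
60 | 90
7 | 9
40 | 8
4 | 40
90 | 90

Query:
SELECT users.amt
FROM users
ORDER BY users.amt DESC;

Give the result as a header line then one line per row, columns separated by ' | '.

== RESULT ==
users.amt
50
5
4

Derivation:
After SELECT (3 rows):
users.amt
50
4
5
After ORDER BY (3 rows):
users.amt
50
5
4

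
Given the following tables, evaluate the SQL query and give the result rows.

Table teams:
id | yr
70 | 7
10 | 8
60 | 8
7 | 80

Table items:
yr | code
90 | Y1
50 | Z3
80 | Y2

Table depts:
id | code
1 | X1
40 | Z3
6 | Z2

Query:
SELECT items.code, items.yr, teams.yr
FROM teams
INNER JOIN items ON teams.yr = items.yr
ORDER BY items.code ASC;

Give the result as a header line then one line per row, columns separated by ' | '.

After JOIN items (1 rows):
teams.id | teams.yr | items.yr | items.code
7 | 80 | 80 | Y2
After SELECT (1 rows):
items.code | items.yr | teams.yr
Y2 | 80 | 80
After ORDER BY (1 rows):
items.code | items.yr | teams.yr
Y2 | 80 | 80

== RESULT ==
items.code | items.yr | teams.yr
Y2 | 80 | 80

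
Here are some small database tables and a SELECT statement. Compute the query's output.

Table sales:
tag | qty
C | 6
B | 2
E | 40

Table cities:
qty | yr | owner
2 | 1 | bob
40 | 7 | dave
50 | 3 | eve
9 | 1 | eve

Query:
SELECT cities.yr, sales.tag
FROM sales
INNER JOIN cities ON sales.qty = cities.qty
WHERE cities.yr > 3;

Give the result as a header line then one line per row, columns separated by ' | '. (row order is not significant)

After JOIN cities (2 rows):
sales.tag | sales.qty | cities.qty | cities.yr | cities.owner
B | 2 | 2 | 1 | bob
E | 40 | 40 | 7 | dave
After WHERE (1 rows):
sales.tag | sales.qty | cities.qty | cities.yr | cities.owner
E | 40 | 40 | 7 | dave
After SELECT (1 rows):
cities.yr | sales.tag
7 | E

== RESULT ==
cities.yr | sales.tag
7 | E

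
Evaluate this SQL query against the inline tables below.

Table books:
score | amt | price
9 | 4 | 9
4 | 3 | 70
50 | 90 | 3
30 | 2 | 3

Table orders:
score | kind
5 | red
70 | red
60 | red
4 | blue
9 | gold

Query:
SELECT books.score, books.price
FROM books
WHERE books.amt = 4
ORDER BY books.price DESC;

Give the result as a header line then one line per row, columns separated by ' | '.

After WHERE (1 rows):
books.score | books.amt | books.price
9 | 4 | 9
After SELECT (1 rows):
books.score | books.price
9 | 9
After ORDER BY (1 rows):
books.score | books.price
9 | 9

== RESULT ==
books.score | books.price
9 | 9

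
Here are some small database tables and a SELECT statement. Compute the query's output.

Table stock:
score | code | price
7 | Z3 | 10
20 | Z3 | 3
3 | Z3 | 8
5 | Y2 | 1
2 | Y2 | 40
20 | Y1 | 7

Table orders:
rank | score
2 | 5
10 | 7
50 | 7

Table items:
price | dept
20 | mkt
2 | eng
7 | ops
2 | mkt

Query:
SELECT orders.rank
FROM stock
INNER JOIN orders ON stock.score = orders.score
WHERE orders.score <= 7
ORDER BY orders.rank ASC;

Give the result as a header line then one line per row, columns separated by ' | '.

== RESULT ==
orders.rank
2
10
50

Derivation:
After JOIN orders (3 rows):
stock.score | stock.code | stock.price | orders.rank | orders.score
7 | Z3 | 10 | 10 | 7
7 | Z3 | 10 | 50 | 7
5 | Y2 | 1 | 2 | 5
After WHERE (3 rows):
stock.score | stock.code | stock.price | orders.rank | orders.score
7 | Z3 | 10 | 10 | 7
7 | Z3 | 10 | 50 | 7
5 | Y2 | 1 | 2 | 5
After SELECT (3 rows):
orders.rank
10
50
2
After ORDER BY (3 rows):
orders.rank
2
10
50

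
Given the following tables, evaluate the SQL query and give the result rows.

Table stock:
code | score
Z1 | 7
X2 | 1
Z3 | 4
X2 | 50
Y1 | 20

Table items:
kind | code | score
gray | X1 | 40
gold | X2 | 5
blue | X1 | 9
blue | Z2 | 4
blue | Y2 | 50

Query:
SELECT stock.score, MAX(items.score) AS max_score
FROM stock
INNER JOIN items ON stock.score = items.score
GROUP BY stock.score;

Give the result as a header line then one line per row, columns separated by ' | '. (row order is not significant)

== RESULT ==
stock.score | max_score
4 | 4
50 | 50

Derivation:
After JOIN items (2 rows):
stock.code | stock.score | items.kind | items.code | items.score
Z3 | 4 | blue | Z2 | 4
X2 | 50 | blue | Y2 | 50
After GROUP BY (2 rows):
stock.score | max_score
4 | 4
50 | 50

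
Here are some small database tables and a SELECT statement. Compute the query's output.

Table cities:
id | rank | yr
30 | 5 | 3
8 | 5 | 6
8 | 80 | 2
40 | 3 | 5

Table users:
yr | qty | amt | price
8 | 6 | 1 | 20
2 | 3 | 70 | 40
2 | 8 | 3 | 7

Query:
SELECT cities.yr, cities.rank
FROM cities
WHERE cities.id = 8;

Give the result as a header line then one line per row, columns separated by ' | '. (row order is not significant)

== RESULT ==
cities.yr | cities.rank
6 | 5
2 | 80

Derivation:
After WHERE (2 rows):
cities.id | cities.rank | cities.yr
8 | 5 | 6
8 | 80 | 2
After SELECT (2 rows):
cities.yr | cities.rank
6 | 5
2 | 80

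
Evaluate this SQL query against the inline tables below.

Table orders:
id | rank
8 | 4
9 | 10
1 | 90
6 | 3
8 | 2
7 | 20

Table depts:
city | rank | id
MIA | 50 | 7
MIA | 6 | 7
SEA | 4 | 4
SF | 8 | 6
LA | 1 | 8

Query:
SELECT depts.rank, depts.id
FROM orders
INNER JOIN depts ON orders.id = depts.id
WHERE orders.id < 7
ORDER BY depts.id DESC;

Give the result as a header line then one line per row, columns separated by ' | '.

After JOIN depts (5 rows):
orders.id | orders.rank | depts.city | depts.rank | depts.id
8 | 4 | LA | 1 | 8
6 | 3 | SF | 8 | 6
8 | 2 | LA | 1 | 8
7 | 20 | MIA | 50 | 7
7 | 20 | MIA | 6 | 7
After WHERE (1 rows):
orders.id | orders.rank | depts.city | depts.rank | depts.id
6 | 3 | SF | 8 | 6
After SELECT (1 rows):
depts.rank | depts.id
8 | 6
After ORDER BY (1 rows):
depts.rank | depts.id
8 | 6

== RESULT ==
depts.rank | depts.id
8 | 6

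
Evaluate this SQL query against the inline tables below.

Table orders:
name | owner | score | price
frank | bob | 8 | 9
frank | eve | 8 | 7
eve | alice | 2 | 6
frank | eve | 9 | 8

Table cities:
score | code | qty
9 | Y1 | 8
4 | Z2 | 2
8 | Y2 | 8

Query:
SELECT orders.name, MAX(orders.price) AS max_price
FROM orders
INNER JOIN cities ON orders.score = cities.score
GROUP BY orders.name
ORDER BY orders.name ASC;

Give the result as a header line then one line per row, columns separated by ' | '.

== RESULT ==
orders.name | max_price
frank | 9

Derivation:
After JOIN cities (3 rows):
orders.name | orders.owner | orders.score | orders.price | cities.score | cities.code | cities.qty
frank | bob | 8 | 9 | 8 | Y2 | 8
frank | eve | 8 | 7 | 8 | Y2 | 8
frank | eve | 9 | 8 | 9 | Y1 | 8
After GROUP BY (1 rows):
orders.name | max_price
frank | 9
After ORDER BY (1 rows):
orders.name | max_price
frank | 9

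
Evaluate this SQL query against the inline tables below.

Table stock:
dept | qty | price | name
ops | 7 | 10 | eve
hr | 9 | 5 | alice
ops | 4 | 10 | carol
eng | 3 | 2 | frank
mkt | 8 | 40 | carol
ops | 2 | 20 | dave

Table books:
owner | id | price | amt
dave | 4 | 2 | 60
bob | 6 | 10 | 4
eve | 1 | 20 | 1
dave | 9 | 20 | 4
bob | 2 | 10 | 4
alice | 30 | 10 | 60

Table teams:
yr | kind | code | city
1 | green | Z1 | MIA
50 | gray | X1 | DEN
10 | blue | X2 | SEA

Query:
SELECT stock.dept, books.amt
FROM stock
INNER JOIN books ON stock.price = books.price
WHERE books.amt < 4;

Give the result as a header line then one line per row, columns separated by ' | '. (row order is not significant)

== RESULT ==
stock.dept | books.amt
ops | 1

Derivation:
After JOIN books (9 rows):
stock.dept | stock.qty | stock.price | stock.name | books.owner | books.id | books.price | books.amt
ops | 7 | 10 | eve | bob | 6 | 10 | 4
ops | 7 | 10 | eve | bob | 2 | 10 | 4
ops | 7 | 10 | eve | alice | 30 | 10 | 60
ops | 4 | 10 | carol | bob | 6 | 10 | 4
ops | 4 | 10 | carol | bob | 2 | 10 | 4
ops | 4 | 10 | carol | alice | 30 | 10 | 60
eng | 3 | 2 | frank | dave | 4 | 2 | 60
ops | 2 | 20 | dave | eve | 1 | 20 | 1
ops | 2 | 20 | dave | dave | 9 | 20 | 4
After WHERE (1 rows):
stock.dept | stock.qty | stock.price | stock.name | books.owner | books.id | books.price | books.amt
ops | 2 | 20 | dave | eve | 1 | 20 | 1
After SELECT (1 rows):
stock.dept | books.amt
ops | 1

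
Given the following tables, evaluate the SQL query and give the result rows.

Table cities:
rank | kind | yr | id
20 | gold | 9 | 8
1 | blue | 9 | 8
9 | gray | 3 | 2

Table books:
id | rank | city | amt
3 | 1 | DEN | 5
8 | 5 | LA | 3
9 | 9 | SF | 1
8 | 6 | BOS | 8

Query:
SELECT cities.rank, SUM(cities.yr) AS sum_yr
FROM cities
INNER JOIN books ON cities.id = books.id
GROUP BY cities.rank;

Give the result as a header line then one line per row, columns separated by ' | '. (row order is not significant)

After JOIN books (4 rows):
cities.rank | cities.kind | cities.yr | cities.id | books.id | books.rank | books.city | books.amt
20 | gold | 9 | 8 | 8 | 5 | LA | 3
20 | gold | 9 | 8 | 8 | 6 | BOS | 8
1 | blue | 9 | 8 | 8 | 5 | LA | 3
1 | blue | 9 | 8 | 8 | 6 | BOS | 8
After GROUP BY (2 rows):
cities.rank | sum_yr
20 | 18
1 | 18

== RESULT ==
cities.rank | sum_yr
20 | 18
1 | 18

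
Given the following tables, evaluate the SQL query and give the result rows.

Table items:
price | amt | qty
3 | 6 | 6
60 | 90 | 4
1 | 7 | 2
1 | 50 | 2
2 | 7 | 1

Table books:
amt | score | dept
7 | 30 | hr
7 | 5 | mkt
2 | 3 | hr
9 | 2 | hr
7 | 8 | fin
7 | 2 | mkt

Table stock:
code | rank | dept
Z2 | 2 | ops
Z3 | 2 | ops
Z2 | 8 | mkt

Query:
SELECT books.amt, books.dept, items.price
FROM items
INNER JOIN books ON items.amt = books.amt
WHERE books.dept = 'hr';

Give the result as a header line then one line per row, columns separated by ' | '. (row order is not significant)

After JOIN books (8 rows):
items.price | items.amt | items.qty | books.amt | books.score | books.dept
1 | 7 | 2 | 7 | 30 | hr
1 | 7 | 2 | 7 | 5 | mkt
1 | 7 | 2 | 7 | 8 | fin
1 | 7 | 2 | 7 | 2 | mkt
2 | 7 | 1 | 7 | 30 | hr
2 | 7 | 1 | 7 | 5 | mkt
2 | 7 | 1 | 7 | 8 | fin
2 | 7 | 1 | 7 | 2 | mkt
After WHERE (2 rows):
items.price | items.amt | items.qty | books.amt | books.score | books.dept
1 | 7 | 2 | 7 | 30 | hr
2 | 7 | 1 | 7 | 30 | hr
After SELECT (2 rows):
books.amt | books.dept | items.price
7 | hr | 1
7 | hr | 2

== RESULT ==
books.amt | books.dept | items.price
7 | hr | 1
7 | hr | 2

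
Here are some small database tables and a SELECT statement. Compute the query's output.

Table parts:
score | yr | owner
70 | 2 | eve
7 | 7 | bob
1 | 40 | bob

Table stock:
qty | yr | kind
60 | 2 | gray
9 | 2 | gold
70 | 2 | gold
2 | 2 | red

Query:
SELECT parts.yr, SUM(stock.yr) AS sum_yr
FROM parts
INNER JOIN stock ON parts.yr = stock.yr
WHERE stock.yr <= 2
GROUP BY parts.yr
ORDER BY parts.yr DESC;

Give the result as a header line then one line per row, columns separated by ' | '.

== RESULT ==
parts.yr | sum_yr
2 | 8

Derivation:
After JOIN stock (4 rows):
parts.score | parts.yr | parts.owner | stock.qty | stock.yr | stock.kind
70 | 2 | eve | 60 | 2 | gray
70 | 2 | eve | 9 | 2 | gold
70 | 2 | eve | 70 | 2 | gold
70 | 2 | eve | 2 | 2 | red
After WHERE (4 rows):
parts.score | parts.yr | parts.owner | stock.qty | stock.yr | stock.kind
70 | 2 | eve | 60 | 2 | gray
70 | 2 | eve | 9 | 2 | gold
70 | 2 | eve | 70 | 2 | gold
70 | 2 | eve | 2 | 2 | red
After GROUP BY (1 rows):
parts.yr | sum_yr
2 | 8
After ORDER BY (1 rows):
parts.yr | sum_yr
2 | 8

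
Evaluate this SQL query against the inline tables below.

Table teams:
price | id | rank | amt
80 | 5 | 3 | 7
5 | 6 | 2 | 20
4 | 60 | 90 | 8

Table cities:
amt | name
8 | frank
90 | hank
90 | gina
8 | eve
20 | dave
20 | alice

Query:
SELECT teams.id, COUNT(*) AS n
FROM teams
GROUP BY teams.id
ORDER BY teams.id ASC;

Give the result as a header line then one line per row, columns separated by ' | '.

== RESULT ==
teams.id | n
5 | 1
6 | 1
60 | 1

Derivation:
After GROUP BY (3 rows):
teams.id | n
5 | 1
6 | 1
60 | 1
After ORDER BY (3 rows):
teams.id | n
5 | 1
6 | 1
60 | 1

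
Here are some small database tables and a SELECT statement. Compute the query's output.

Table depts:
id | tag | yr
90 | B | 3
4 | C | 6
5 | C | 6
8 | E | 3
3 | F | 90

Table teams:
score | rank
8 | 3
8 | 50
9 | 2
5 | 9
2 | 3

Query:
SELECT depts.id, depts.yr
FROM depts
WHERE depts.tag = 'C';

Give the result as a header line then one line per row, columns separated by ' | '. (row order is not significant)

== RESULT ==
depts.id | depts.yr
4 | 6
5 | 6

Derivation:
After WHERE (2 rows):
depts.id | depts.tag | depts.yr
4 | C | 6
5 | C | 6
After SELECT (2 rows):
depts.id | depts.yr
4 | 6
5 | 6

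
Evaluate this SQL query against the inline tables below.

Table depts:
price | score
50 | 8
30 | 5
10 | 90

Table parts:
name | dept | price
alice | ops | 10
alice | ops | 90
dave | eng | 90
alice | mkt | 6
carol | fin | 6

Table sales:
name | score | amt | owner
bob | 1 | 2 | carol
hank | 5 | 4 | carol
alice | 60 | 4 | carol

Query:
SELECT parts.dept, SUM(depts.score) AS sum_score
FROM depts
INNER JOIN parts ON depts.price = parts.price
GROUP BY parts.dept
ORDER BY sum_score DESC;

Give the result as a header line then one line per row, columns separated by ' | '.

After JOIN parts (1 rows):
depts.price | depts.score | parts.name | parts.dept | parts.price
10 | 90 | alice | ops | 10
After GROUP BY (1 rows):
parts.dept | sum_score
ops | 90
After ORDER BY (1 rows):
parts.dept | sum_score
ops | 90

== RESULT ==
parts.dept | sum_score
ops | 90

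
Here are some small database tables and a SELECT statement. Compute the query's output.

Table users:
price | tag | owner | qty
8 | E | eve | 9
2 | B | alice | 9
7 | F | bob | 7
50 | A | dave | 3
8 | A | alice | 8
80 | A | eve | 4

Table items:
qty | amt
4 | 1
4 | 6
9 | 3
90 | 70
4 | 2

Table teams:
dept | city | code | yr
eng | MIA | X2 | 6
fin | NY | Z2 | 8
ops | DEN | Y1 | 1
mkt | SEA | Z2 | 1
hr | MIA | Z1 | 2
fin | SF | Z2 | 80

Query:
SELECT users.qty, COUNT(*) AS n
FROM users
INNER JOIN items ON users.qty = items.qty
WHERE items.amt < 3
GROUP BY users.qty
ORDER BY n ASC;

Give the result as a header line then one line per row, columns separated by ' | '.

After JOIN items (5 rows):
users.price | users.tag | users.owner | users.qty | items.qty | items.amt
8 | E | eve | 9 | 9 | 3
2 | B | alice | 9 | 9 | 3
80 | A | eve | 4 | 4 | 1
80 | A | eve | 4 | 4 | 6
80 | A | eve | 4 | 4 | 2
After WHERE (2 rows):
users.price | users.tag | users.owner | users.qty | items.qty | items.amt
80 | A | eve | 4 | 4 | 1
80 | A | eve | 4 | 4 | 2
After GROUP BY (1 rows):
users.qty | n
4 | 2
After ORDER BY (1 rows):
users.qty | n
4 | 2

== RESULT ==
users.qty | n
4 | 2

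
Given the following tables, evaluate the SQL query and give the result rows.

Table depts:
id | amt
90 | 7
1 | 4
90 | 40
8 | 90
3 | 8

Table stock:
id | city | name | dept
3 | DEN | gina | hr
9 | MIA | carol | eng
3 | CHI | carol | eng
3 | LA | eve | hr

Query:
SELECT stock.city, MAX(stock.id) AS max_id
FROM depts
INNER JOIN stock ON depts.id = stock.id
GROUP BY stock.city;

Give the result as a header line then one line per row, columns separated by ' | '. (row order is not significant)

After JOIN stock (3 rows):
depts.id | depts.amt | stock.id | stock.city | stock.name | stock.dept
3 | 8 | 3 | DEN | gina | hr
3 | 8 | 3 | CHI | carol | eng
3 | 8 | 3 | LA | eve | hr
After GROUP BY (3 rows):
stock.city | max_id
DEN | 3
CHI | 3
LA | 3

== RESULT ==
stock.city | max_id
DEN | 3
CHI | 3
LA | 3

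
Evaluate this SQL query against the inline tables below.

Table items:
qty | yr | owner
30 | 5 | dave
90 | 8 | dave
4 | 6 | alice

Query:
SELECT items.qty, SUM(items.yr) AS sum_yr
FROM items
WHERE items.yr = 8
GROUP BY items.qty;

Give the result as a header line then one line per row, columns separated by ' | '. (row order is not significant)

After WHERE (1 rows):
items.qty | items.yr | items.owner
90 | 8 | dave
After GROUP BY (1 rows):
items.qty | sum_yr
90 | 8

== RESULT ==
items.qty | sum_yr
90 | 8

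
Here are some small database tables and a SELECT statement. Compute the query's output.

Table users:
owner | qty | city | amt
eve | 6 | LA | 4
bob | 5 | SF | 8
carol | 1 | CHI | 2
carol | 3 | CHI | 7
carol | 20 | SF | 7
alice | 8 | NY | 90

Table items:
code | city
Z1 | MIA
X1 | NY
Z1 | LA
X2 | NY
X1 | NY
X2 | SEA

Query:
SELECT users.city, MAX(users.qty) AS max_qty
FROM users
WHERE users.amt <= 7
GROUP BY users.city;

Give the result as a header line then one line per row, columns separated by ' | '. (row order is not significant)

After WHERE (4 rows):
users.owner | users.qty | users.city | users.amt
eve | 6 | LA | 4
carol | 1 | CHI | 2
carol | 3 | CHI | 7
carol | 20 | SF | 7
After GROUP BY (3 rows):
users.city | max_qty
LA | 6
CHI | 3
SF | 20

== RESULT ==
users.city | max_qty
LA | 6
CHI | 3
SF | 20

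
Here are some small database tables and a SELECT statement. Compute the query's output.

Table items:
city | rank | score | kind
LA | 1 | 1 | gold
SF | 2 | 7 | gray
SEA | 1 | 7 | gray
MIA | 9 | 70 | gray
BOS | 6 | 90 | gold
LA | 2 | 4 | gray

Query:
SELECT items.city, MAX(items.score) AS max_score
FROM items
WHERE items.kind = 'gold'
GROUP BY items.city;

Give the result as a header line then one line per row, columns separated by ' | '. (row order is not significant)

== RESULT ==
items.city | max_score
LA | 1
BOS | 90

Derivation:
After WHERE (2 rows):
items.city | items.rank | items.score | items.kind
LA | 1 | 1 | gold
BOS | 6 | 90 | gold
After GROUP BY (2 rows):
items.city | max_score
LA | 1
BOS | 90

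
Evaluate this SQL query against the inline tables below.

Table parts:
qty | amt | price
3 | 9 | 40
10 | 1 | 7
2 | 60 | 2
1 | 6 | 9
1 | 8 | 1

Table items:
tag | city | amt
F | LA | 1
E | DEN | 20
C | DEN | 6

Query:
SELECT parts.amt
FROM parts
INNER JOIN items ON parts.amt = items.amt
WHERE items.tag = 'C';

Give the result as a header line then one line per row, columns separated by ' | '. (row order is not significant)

== RESULT ==
parts.amt
6

Derivation:
After JOIN items (2 rows):
parts.qty | parts.amt | parts.price | items.tag | items.city | items.amt
10 | 1 | 7 | F | LA | 1
1 | 6 | 9 | C | DEN | 6
After WHERE (1 rows):
parts.qty | parts.amt | parts.price | items.tag | items.city | items.amt
1 | 6 | 9 | C | DEN | 6
After SELECT (1 rows):
parts.amt
6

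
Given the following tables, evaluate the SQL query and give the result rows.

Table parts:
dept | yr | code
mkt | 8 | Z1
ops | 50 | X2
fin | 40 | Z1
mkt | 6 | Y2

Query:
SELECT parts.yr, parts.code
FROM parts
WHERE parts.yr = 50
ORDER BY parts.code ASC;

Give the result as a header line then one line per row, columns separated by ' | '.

After WHERE (1 rows):
parts.dept | parts.yr | parts.code
ops | 50 | X2
After SELECT (1 rows):
parts.yr | parts.code
50 | X2
After ORDER BY (1 rows):
parts.yr | parts.code
50 | X2

== RESULT ==
parts.yr | parts.code
50 | X2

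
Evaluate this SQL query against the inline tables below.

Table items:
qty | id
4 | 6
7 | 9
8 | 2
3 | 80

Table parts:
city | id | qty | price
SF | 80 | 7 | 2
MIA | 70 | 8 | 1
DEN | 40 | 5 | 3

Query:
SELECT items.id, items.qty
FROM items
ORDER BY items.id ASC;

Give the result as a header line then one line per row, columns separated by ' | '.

After SELECT (4 rows):
items.id | items.qty
6 | 4
9 | 7
2 | 8
80 | 3
After ORDER BY (4 rows):
items.id | items.qty
2 | 8
6 | 4
9 | 7
80 | 3

== RESULT ==
items.id | items.qty
2 | 8
6 | 4
9 | 7
80 | 3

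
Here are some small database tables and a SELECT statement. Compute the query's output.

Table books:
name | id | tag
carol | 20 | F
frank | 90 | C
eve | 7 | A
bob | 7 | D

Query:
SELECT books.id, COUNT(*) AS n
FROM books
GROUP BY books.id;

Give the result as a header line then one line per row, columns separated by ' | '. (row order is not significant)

== RESULT ==
books.id | n
20 | 1
90 | 1
7 | 2

Derivation:
After GROUP BY (3 rows):
books.id | n
20 | 1
90 | 1
7 | 2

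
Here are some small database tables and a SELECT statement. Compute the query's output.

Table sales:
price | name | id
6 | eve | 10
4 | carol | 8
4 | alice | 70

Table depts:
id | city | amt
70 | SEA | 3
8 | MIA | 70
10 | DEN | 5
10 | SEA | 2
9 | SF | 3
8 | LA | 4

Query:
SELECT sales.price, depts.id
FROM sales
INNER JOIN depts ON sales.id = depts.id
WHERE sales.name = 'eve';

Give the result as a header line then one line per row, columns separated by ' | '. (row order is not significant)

== RESULT ==
sales.price | depts.id
6 | 10
6 | 10

Derivation:
After JOIN depts (5 rows):
sales.price | sales.name | sales.id | depts.id | depts.city | depts.amt
6 | eve | 10 | 10 | DEN | 5
6 | eve | 10 | 10 | SEA | 2
4 | carol | 8 | 8 | MIA | 70
4 | carol | 8 | 8 | LA | 4
4 | alice | 70 | 70 | SEA | 3
After WHERE (2 rows):
sales.price | sales.name | sales.id | depts.id | depts.city | depts.amt
6 | eve | 10 | 10 | DEN | 5
6 | eve | 10 | 10 | SEA | 2
After SELECT (2 rows):
sales.price | depts.id
6 | 10
6 | 10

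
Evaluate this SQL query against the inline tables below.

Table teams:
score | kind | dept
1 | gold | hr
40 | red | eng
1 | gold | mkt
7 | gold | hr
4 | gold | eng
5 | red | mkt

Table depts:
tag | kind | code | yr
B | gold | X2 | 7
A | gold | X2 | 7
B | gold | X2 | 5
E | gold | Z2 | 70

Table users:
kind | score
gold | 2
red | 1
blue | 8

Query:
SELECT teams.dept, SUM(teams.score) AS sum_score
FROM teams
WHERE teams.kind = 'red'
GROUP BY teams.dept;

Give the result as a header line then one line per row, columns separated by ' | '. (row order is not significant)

== RESULT ==
teams.dept | sum_score
eng | 40
mkt | 5

Derivation:
After WHERE (2 rows):
teams.score | teams.kind | teams.dept
40 | red | eng
5 | red | mkt
After GROUP BY (2 rows):
teams.dept | sum_score
eng | 40
mkt | 5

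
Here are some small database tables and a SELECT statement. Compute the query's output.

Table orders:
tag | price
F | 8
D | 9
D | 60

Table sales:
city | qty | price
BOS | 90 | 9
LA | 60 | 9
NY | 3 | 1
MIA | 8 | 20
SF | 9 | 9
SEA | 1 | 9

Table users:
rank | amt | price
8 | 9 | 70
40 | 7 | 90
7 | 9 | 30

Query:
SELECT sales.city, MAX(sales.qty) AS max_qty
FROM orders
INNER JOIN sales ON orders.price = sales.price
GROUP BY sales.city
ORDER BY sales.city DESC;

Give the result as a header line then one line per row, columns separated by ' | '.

== RESULT ==
sales.city | max_qty
SF | 9
SEA | 1
LA | 60
BOS | 90

Derivation:
After JOIN sales (4 rows):
orders.tag | orders.price | sales.city | sales.qty | sales.price
D | 9 | BOS | 90 | 9
D | 9 | LA | 60 | 9
D | 9 | SF | 9 | 9
D | 9 | SEA | 1 | 9
After GROUP BY (4 rows):
sales.city | max_qty
BOS | 90
LA | 60
SF | 9
SEA | 1
After ORDER BY (4 rows):
sales.city | max_qty
SF | 9
SEA | 1
LA | 60
BOS | 90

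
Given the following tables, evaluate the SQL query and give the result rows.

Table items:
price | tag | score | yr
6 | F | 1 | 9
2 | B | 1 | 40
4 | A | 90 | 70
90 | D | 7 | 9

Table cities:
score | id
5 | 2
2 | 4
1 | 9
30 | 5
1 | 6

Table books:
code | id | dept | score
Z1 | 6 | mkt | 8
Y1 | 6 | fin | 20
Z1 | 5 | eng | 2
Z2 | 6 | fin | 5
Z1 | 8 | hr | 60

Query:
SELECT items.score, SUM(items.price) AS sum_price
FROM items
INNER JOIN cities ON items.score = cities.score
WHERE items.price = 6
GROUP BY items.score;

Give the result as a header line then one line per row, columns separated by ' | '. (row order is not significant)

After JOIN cities (4 rows):
items.price | items.tag | items.score | items.yr | cities.score | cities.id
6 | F | 1 | 9 | 1 | 9
6 | F | 1 | 9 | 1 | 6
2 | B | 1 | 40 | 1 | 9
2 | B | 1 | 40 | 1 | 6
After WHERE (2 rows):
items.price | items.tag | items.score | items.yr | cities.score | cities.id
6 | F | 1 | 9 | 1 | 9
6 | F | 1 | 9 | 1 | 6
After GROUP BY (1 rows):
items.score | sum_price
1 | 12

== RESULT ==
items.score | sum_price
1 | 12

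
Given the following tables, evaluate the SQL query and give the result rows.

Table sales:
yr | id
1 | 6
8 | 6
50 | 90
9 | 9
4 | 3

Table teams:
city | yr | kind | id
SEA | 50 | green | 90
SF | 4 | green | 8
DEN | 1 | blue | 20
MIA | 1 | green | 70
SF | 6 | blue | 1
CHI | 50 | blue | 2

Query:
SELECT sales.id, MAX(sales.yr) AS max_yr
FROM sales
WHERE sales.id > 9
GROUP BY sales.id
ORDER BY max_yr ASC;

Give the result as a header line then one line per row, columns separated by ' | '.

== RESULT ==
sales.id | max_yr
90 | 50

Derivation:
After WHERE (1 rows):
sales.yr | sales.id
50 | 90
After GROUP BY (1 rows):
sales.id | max_yr
90 | 50
After ORDER BY (1 rows):
sales.id | max_yr
90 | 50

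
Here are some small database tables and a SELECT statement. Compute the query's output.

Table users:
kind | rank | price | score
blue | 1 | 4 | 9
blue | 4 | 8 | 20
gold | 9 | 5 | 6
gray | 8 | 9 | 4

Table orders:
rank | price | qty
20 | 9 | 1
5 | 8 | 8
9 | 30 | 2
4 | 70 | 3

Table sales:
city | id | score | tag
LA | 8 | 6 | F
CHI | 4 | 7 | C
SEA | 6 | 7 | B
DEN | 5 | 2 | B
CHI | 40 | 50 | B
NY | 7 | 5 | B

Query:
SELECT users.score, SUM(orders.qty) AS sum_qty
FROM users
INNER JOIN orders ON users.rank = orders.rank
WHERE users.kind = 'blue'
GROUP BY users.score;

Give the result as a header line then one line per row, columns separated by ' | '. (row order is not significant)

== RESULT ==
users.score | sum_qty
20 | 3

Derivation:
After JOIN orders (2 rows):
users.kind | users.rank | users.price | users.score | orders.rank | orders.price | orders.qty
blue | 4 | 8 | 20 | 4 | 70 | 3
gold | 9 | 5 | 6 | 9 | 30 | 2
After WHERE (1 rows):
users.kind | users.rank | users.price | users.score | orders.rank | orders.price | orders.qty
blue | 4 | 8 | 20 | 4 | 70 | 3
After GROUP BY (1 rows):
users.score | sum_qty
20 | 3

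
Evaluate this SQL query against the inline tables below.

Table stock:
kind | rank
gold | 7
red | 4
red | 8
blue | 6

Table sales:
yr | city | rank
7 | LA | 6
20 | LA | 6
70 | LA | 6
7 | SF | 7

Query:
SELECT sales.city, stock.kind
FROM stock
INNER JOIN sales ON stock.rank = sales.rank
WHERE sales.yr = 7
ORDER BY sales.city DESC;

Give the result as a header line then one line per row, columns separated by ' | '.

== RESULT ==
sales.city | stock.kind
SF | gold
LA | blue

Derivation:
After JOIN sales (4 rows):
stock.kind | stock.rank | sales.yr | sales.city | sales.rank
gold | 7 | 7 | SF | 7
blue | 6 | 7 | LA | 6
blue | 6 | 20 | LA | 6
blue | 6 | 70 | LA | 6
After WHERE (2 rows):
stock.kind | stock.rank | sales.yr | sales.city | sales.rank
gold | 7 | 7 | SF | 7
blue | 6 | 7 | LA | 6
After SELECT (2 rows):
sales.city | stock.kind
SF | gold
LA | blue
After ORDER BY (2 rows):
sales.city | stock.kind
SF | gold
LA | blue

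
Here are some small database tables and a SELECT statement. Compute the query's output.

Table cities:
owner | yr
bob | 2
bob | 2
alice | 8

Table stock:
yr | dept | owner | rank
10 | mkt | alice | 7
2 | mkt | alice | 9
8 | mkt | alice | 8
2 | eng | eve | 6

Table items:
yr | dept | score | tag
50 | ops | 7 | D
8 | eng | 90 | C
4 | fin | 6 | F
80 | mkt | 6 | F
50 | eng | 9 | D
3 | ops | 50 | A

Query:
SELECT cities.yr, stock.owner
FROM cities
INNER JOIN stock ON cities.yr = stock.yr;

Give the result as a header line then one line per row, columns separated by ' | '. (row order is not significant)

== RESULT ==
cities.yr | stock.owner
2 | alice
2 | eve
2 | alice
2 | eve
8 | alice

Derivation:
After JOIN stock (5 rows):
cities.owner | cities.yr | stock.yr | stock.dept | stock.owner | stock.rank
bob | 2 | 2 | mkt | alice | 9
bob | 2 | 2 | eng | eve | 6
bob | 2 | 2 | mkt | alice | 9
bob | 2 | 2 | eng | eve | 6
alice | 8 | 8 | mkt | alice | 8
After SELECT (5 rows):
cities.yr | stock.owner
2 | alice
2 | eve
2 | alice
2 | eve
8 | alice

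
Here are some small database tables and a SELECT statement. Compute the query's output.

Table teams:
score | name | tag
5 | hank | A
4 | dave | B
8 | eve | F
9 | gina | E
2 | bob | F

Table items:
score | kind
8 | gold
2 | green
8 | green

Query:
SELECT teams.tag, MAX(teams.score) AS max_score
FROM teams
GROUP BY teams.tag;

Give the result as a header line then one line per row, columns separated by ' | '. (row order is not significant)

== RESULT ==
teams.tag | max_score
A | 5
B | 4
F | 8
E | 9

Derivation:
After GROUP BY (4 rows):
teams.tag | max_score
A | 5
B | 4
F | 8
E | 9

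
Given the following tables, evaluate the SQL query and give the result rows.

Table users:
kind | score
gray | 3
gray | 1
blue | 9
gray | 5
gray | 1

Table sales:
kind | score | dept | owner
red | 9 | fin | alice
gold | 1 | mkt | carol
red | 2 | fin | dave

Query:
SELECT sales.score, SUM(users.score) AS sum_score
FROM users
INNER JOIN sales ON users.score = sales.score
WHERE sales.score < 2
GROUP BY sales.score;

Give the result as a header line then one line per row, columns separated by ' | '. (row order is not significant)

After JOIN sales (3 rows):
users.kind | users.score | sales.kind | sales.score | sales.dept | sales.owner
gray | 1 | gold | 1 | mkt | carol
blue | 9 | red | 9 | fin | alice
gray | 1 | gold | 1 | mkt | carol
After WHERE (2 rows):
users.kind | users.score | sales.kind | sales.score | sales.dept | sales.owner
gray | 1 | gold | 1 | mkt | carol
gray | 1 | gold | 1 | mkt | carol
After GROUP BY (1 rows):
sales.score | sum_score
1 | 2

== RESULT ==
sales.score | sum_score
1 | 2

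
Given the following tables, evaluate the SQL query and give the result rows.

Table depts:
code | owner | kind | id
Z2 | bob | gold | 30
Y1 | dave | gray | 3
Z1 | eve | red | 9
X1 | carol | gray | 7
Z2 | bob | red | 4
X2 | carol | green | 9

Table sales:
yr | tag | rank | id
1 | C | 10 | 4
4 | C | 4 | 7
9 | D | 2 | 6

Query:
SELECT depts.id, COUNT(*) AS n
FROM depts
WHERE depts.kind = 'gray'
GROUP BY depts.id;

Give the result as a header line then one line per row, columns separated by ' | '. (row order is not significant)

== RESULT ==
depts.id | n
3 | 1
7 | 1

Derivation:
After WHERE (2 rows):
depts.code | depts.owner | depts.kind | depts.id
Y1 | dave | gray | 3
X1 | carol | gray | 7
After GROUP BY (2 rows):
depts.id | n
3 | 1
7 | 1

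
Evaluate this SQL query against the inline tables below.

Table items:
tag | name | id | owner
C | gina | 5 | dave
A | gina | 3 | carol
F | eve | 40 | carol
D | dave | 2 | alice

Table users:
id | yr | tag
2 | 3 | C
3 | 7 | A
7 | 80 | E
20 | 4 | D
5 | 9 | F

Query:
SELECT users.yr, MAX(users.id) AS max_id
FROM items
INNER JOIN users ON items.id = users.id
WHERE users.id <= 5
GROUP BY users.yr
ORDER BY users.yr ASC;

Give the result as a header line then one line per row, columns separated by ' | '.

== RESULT ==
users.yr | max_id
3 | 2
7 | 3
9 | 5

Derivation:
After JOIN users (3 rows):
items.tag | items.name | items.id | items.owner | users.id | users.yr | users.tag
C | gina | 5 | dave | 5 | 9 | F
A | gina | 3 | carol | 3 | 7 | A
D | dave | 2 | alice | 2 | 3 | C
After WHERE (3 rows):
items.tag | items.name | items.id | items.owner | users.id | users.yr | users.tag
C | gina | 5 | dave | 5 | 9 | F
A | gina | 3 | carol | 3 | 7 | A
D | dave | 2 | alice | 2 | 3 | C
After GROUP BY (3 rows):
users.yr | max_id
9 | 5
7 | 3
3 | 2
After ORDER BY (3 rows):
users.yr | max_id
3 | 2
7 | 3
9 | 5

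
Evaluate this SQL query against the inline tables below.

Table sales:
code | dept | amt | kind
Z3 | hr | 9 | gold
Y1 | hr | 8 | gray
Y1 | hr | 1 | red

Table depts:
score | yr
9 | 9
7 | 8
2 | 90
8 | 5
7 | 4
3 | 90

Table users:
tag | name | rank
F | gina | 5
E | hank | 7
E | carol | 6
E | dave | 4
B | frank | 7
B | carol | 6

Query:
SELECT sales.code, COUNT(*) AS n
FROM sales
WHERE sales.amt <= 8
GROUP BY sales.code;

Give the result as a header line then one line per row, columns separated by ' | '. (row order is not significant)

== RESULT ==
sales.code | n
Y1 | 2

Derivation:
After WHERE (2 rows):
sales.code | sales.dept | sales.amt | sales.kind
Y1 | hr | 8 | gray
Y1 | hr | 1 | red
After GROUP BY (1 rows):
sales.code | n
Y1 | 2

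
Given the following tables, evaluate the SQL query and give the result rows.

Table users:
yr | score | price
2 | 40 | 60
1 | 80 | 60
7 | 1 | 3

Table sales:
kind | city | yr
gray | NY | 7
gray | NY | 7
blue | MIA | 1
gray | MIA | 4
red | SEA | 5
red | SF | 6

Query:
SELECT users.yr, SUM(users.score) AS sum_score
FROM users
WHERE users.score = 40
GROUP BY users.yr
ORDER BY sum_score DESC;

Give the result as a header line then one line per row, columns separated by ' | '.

After WHERE (1 rows):
users.yr | users.score | users.price
2 | 40 | 60
After GROUP BY (1 rows):
users.yr | sum_score
2 | 40
After ORDER BY (1 rows):
users.yr | sum_score
2 | 40

== RESULT ==
users.yr | sum_score
2 | 40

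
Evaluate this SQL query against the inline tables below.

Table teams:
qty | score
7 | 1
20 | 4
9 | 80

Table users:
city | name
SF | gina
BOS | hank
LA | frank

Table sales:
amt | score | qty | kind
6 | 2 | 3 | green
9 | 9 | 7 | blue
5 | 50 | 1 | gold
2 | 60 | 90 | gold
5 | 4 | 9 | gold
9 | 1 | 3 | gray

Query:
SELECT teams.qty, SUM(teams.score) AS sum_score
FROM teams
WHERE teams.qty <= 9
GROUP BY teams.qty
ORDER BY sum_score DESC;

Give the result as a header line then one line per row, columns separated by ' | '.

After WHERE (2 rows):
teams.qty | teams.score
7 | 1
9 | 80
After GROUP BY (2 rows):
teams.qty | sum_score
7 | 1
9 | 80
After ORDER BY (2 rows):
teams.qty | sum_score
9 | 80
7 | 1

== RESULT ==
teams.qty | sum_score
9 | 80
7 | 1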